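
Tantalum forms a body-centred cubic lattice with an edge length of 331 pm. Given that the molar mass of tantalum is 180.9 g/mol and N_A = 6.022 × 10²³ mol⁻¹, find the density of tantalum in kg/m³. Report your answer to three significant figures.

16600 kg/m³

A BCC unit cell contains Z = 2 atoms.
Cell volume: a³ = (331 pm)³ = (3.310 × 10^-8 cm)³ = 3.626 × 10^-23 cm³.
ρ = Z·M/(N_A·a³) = 2 × 180.9 / (6.022 × 10²³ × 3.626 × 10^-23) = 16.57 g/cm³ = 16600 kg/m³.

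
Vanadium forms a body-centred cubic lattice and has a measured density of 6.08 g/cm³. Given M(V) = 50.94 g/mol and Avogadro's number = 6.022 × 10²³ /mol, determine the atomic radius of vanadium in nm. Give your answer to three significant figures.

0.131 nm

For a BCC cell (Z = 2), a³ = Z·M/(N_A·ρ) = 2 × 50.94 / (6.022 × 10²³ × 6.080) = 2.783 × 10^-23 cm³, so a = 3.030 × 10^-8 cm = 0.3030 nm.
Atoms touch along the body diagonal, so √3·a = 4r, so r = 0.4330 × a = 0.131 nm.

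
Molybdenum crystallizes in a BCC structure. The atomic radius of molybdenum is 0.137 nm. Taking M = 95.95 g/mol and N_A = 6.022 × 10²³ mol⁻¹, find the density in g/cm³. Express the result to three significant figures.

10.1 g/cm³

In a BCC lattice, atoms touch along the body diagonal, so √3·a = 4r, giving a = 0.3164 nm = 3.164 × 10^-8 cm.
With Z = 2, ρ = Z·M/(N_A·a³) = 2 × 95.95 / (6.022 × 10²³ × 3.167 × 10^-23) = 10.06 g/cm³.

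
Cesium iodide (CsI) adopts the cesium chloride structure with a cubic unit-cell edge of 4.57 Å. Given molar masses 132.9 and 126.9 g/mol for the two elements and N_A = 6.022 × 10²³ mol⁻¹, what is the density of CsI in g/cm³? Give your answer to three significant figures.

4.52 g/cm³

The cesium chloride structure contains Z = 1 formula unit per cell; M(CsI) = 132.9 + 126.9 = 259.8 g/mol.
a³ = (4.570 × 10^-8 cm)³ = 9.544 × 10^-23 cm³.
ρ = 1 × 259.8 / (6.022 × 10²³ × 9.544 × 10^-23) = 4.520 g/cm³.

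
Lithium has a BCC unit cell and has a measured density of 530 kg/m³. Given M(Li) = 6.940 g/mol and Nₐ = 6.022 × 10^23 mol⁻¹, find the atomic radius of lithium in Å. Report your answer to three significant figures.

1.52 Å

For a BCC cell (Z = 2), a³ = Z·M/(N_A·ρ) = 2 × 6.940 / (6.022 × 10²³ × 0.5300) = 4.349 × 10^-23 cm³, so a = 3.517 × 10^-8 cm = 3.517 Å.
Atoms touch along the body diagonal, so √3·a = 4r, so r = 0.4330 × a = 1.52 Å.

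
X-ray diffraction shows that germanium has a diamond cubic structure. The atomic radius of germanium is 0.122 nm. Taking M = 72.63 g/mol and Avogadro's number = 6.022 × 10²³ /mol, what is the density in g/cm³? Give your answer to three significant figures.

5.39 g/cm³

In a diamond cubic lattice, nearest neighbors lie along the body diagonal with √3·a = 8r, giving a = 0.5635 nm = 5.635 × 10^-8 cm.
With Z = 8, ρ = Z·M/(N_A·a³) = 8 × 72.63 / (6.022 × 10²³ × 1.789 × 10^-22) = 5.393 g/cm³.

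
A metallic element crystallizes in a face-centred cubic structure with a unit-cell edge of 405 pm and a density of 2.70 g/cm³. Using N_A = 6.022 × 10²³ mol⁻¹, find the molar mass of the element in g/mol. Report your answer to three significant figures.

27.0 g/mol

An FCC cell has Z = 4 atoms; a = 4.050 × 10^-8 cm.
M = ρ·N_A·a³/Z = 2.70 × 6.022 × 10²³ × 6.643 × 10^-23 / 4 = 27.0 g/mol.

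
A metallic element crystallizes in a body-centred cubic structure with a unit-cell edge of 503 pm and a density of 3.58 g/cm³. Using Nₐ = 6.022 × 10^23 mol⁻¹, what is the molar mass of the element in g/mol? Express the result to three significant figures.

137 g/mol

A BCC cell has Z = 2 atoms; a = 5.030 × 10^-8 cm.
M = ρ·N_A·a³/Z = 3.58 × 6.022 × 10²³ × 1.273 × 10^-22 / 2 = 137 g/mol.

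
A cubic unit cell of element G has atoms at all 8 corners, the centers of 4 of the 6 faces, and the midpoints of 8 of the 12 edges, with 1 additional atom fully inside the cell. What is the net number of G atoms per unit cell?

6

Corner atoms are shared by 8 cells (1/8 each), face atoms by 2 (1/2 each), edge atoms by 4 (1/4 each), interior atoms are unshared.
Net atoms = 8 × 1/8 + 4 × 1/2 + 8 × 1/4 + 1 = 1 + 2 + 2 + 1 = 6.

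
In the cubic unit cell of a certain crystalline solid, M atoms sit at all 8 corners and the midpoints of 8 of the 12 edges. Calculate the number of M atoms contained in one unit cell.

3

Corner atoms are shared by 8 cells (1/8 each), edge atoms by 4 (1/4 each).
Net atoms = 8 × 1/8 + 8 × 1/4 = 1 + 2 = 3.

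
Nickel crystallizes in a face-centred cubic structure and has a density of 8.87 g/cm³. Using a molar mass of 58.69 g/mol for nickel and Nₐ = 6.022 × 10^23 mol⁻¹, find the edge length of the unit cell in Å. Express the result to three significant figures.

With Z = 4 atoms per FCC cell, a³ = Z·M/(N_A·ρ) = 4 × 58.69 / (6.022 × 10²³ × 8.870 g/cm³) = 4.395 × 10^-23 cm³.
a = (4.395 × 10^-23)^(1/3) = 3.529 × 10^-8 cm = 3.53 Å.

3.53 Å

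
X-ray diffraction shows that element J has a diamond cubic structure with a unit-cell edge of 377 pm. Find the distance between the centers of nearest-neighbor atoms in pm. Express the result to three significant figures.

163 pm

In a diamond cubic structure, nearest neighbors lie along the body diagonal with √3·a = 8r; the nearest-neighbor distance equals 2r = 0.4330·a.
d = 0.4330 × 377 = 163 pm.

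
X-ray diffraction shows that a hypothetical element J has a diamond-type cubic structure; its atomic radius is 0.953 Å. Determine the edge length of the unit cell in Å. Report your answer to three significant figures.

4.40 Å

In a diamond cubic lattice, nearest neighbors lie along the body diagonal with √3·a = 8r.
a = 8r/√3 = 8 × 0.953 / 1.7321 = 4.40 Å.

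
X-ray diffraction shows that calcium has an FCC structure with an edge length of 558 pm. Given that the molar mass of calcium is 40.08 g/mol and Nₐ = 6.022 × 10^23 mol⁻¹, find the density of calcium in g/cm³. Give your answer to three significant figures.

1.53 g/cm³

An FCC unit cell contains Z = 4 atoms.
Cell volume: a³ = (558 pm)³ = (5.580 × 10^-8 cm)³ = 1.737 × 10^-22 cm³.
ρ = Z·M/(N_A·a³) = 4 × 40.08 / (6.022 × 10²³ × 1.737 × 10^-22) = 1.532 g/cm³.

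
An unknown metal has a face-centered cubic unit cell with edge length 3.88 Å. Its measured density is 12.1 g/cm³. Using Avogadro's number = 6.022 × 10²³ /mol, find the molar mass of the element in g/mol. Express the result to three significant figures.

106 g/mol

An FCC cell has Z = 4 atoms; a = 3.880 × 10^-8 cm.
M = ρ·N_A·a³/Z = 12.1 × 6.022 × 10²³ × 5.841 × 10^-23 / 4 = 106 g/mol.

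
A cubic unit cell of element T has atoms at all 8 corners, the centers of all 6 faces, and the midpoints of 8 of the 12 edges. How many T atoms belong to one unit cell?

Corner atoms are shared by 8 cells (1/8 each), face atoms by 2 (1/2 each), edge atoms by 4 (1/4 each).
Net atoms = 8 × 1/8 + 6 × 1/2 + 8 × 1/4 = 1 + 3 + 2 = 6.

6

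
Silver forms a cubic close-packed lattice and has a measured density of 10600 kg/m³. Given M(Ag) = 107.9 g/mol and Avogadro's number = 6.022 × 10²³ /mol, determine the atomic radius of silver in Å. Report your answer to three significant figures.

For an FCC cell (Z = 4), a³ = Z·M/(N_A·ρ) = 4 × 107.9 / (6.022 × 10²³ × 10.60) = 6.761 × 10^-23 cm³, so a = 4.074 × 10^-8 cm = 4.074 Å.
Atoms touch along the face diagonal, so √2·a = 4r, so r = 0.3536 × a = 1.44 Å.

1.44 Å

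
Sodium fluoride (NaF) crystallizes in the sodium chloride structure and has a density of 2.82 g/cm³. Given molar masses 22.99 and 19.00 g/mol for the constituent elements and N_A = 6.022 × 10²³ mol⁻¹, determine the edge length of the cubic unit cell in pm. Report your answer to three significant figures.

462 pm

M(NaF) = 41.99 g/mol; Z = 4 formula units per cell.
a³ = Z·M/(N_A·ρ) = 4 × 41.99 / (6.022 × 10²³ × 2.82) = 9.890 × 10^-23 cm³, so a = 4.625 × 10^-8 cm = 462 pm.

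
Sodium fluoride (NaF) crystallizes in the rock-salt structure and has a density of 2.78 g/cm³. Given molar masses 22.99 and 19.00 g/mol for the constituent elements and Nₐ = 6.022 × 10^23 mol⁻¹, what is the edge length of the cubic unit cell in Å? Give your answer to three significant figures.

M(NaF) = 41.99 g/mol; Z = 4 formula units per cell.
a³ = Z·M/(N_A·ρ) = 4 × 41.99 / (6.022 × 10²³ × 2.78) = 1.003 × 10^-22 cm³, so a = 4.647 × 10^-8 cm = 4.65 Å.

4.65 Å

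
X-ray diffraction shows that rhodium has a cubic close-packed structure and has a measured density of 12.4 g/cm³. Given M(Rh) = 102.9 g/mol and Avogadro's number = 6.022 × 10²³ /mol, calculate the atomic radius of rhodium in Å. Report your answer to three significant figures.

1.35 Å

For an FCC cell (Z = 4), a³ = Z·M/(N_A·ρ) = 4 × 102.9 / (6.022 × 10²³ × 12.40) = 5.512 × 10^-23 cm³, so a = 3.806 × 10^-8 cm = 3.806 Å.
Atoms touch along the face diagonal, so √2·a = 4r, so r = 0.3536 × a = 1.35 Å.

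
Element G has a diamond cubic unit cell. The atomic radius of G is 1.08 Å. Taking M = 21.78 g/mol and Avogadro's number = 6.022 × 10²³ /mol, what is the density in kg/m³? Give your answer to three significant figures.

2330 kg/m³

In a diamond cubic lattice, nearest neighbors lie along the body diagonal with √3·a = 8r, giving a = 4.988 Å = 4.988 × 10^-8 cm.
With Z = 8, ρ = Z·M/(N_A·a³) = 8 × 21.78 / (6.022 × 10²³ × 1.241 × 10^-22) = 2.331 g/cm³ = 2330 kg/m³.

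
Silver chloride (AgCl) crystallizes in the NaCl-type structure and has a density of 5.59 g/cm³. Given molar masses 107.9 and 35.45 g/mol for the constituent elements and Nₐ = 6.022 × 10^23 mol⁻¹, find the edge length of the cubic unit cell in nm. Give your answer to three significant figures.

0.554 nm

M(AgCl) = 143.35 g/mol; Z = 4 formula units per cell.
a³ = Z·M/(N_A·ρ) = 4 × 143.35 / (6.022 × 10²³ × 5.59) = 1.703 × 10^-22 cm³, so a = 5.543 × 10^-8 cm = 0.554 nm.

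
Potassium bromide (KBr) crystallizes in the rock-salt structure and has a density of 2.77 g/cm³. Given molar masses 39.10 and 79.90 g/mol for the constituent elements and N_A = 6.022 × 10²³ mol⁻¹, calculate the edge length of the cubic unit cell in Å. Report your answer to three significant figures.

M(KBr) = 119.0 g/mol; Z = 4 formula units per cell.
a³ = Z·M/(N_A·ρ) = 4 × 119.0 / (6.022 × 10²³ × 2.77) = 2.854 × 10^-22 cm³, so a = 6.584 × 10^-8 cm = 6.58 Å.

6.58 Å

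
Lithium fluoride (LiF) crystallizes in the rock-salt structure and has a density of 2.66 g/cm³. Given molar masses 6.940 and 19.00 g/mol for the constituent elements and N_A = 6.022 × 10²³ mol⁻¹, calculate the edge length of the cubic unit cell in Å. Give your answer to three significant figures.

M(LiF) = 25.94 g/mol; Z = 4 formula units per cell.
a³ = Z·M/(N_A·ρ) = 4 × 25.94 / (6.022 × 10²³ × 2.66) = 6.478 × 10^-23 cm³, so a = 4.016 × 10^-8 cm = 4.02 Å.

4.02 Å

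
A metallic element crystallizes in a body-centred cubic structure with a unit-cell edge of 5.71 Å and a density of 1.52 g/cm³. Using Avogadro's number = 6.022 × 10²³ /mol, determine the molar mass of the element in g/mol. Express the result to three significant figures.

A BCC cell has Z = 2 atoms; a = 5.710 × 10^-8 cm.
M = ρ·N_A·a³/Z = 1.52 × 6.022 × 10²³ × 1.862 × 10^-22 / 2 = 85.2 g/mol.

85.2 g/mol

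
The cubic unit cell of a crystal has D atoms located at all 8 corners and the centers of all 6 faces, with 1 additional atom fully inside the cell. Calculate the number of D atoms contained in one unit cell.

Corner atoms are shared by 8 cells (1/8 each), face atoms by 2 (1/2 each), interior atoms are unshared.
Net atoms = 8 × 1/8 + 6 × 1/2 + 1 = 1 + 3 + 1 = 5.

5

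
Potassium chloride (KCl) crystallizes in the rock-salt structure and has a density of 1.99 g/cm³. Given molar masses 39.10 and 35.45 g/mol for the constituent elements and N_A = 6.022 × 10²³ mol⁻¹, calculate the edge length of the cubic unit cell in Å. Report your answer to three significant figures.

M(KCl) = 74.55 g/mol; Z = 4 formula units per cell.
a³ = Z·M/(N_A·ρ) = 4 × 74.55 / (6.022 × 10²³ × 1.99) = 2.488 × 10^-22 cm³, so a = 6.290 × 10^-8 cm = 6.29 Å.

6.29 Å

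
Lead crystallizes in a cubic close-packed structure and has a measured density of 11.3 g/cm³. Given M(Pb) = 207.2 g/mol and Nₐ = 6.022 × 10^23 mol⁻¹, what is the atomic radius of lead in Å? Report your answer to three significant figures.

1.75 Å

For an FCC cell (Z = 4), a³ = Z·M/(N_A·ρ) = 4 × 207.2 / (6.022 × 10²³ × 11.30) = 1.218 × 10^-22 cm³, so a = 4.957 × 10^-8 cm = 4.957 Å.
Atoms touch along the face diagonal, so √2·a = 4r, so r = 0.3536 × a = 1.75 Å.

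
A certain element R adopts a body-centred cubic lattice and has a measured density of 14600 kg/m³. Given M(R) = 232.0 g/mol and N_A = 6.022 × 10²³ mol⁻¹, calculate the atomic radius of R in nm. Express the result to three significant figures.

0.162 nm

For a BCC cell (Z = 2), a³ = Z·M/(N_A·ρ) = 2 × 232.0 / (6.022 × 10²³ × 14.60) = 5.277 × 10^-23 cm³, so a = 3.751 × 10^-8 cm = 0.3751 nm.
Atoms touch along the body diagonal, so √3·a = 4r, so r = 0.4330 × a = 0.162 nm.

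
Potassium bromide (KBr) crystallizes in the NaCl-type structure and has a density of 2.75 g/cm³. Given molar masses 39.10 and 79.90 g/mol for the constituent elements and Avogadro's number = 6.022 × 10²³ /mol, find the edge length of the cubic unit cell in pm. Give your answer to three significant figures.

660 pm

M(KBr) = 119.0 g/mol; Z = 4 formula units per cell.
a³ = Z·M/(N_A·ρ) = 4 × 119.0 / (6.022 × 10²³ × 2.75) = 2.874 × 10^-22 cm³, so a = 6.600 × 10^-8 cm = 660 pm.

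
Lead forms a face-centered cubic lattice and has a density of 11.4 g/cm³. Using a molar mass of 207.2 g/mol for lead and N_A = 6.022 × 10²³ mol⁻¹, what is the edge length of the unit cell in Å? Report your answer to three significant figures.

With Z = 4 atoms per FCC cell, a³ = Z·M/(N_A·ρ) = 4 × 207.2 / (6.022 × 10²³ × 11.40 g/cm³) = 1.207 × 10^-22 cm³.
a = (1.207 × 10^-22)^(1/3) = 4.942 × 10^-8 cm = 4.94 Å.

4.94 Å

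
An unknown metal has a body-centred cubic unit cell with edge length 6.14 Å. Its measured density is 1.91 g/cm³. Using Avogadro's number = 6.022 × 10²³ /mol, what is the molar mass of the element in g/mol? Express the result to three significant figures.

133 g/mol

A BCC cell has Z = 2 atoms; a = 6.140 × 10^-8 cm.
M = ρ·N_A·a³/Z = 1.91 × 6.022 × 10²³ × 2.315 × 10^-22 / 2 = 133 g/mol.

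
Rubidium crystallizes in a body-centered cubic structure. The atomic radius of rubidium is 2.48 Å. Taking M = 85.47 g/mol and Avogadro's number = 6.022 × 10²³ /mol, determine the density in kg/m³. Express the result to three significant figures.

In a BCC lattice, atoms touch along the body diagonal, so √3·a = 4r, giving a = 5.727 Å = 5.727 × 10^-8 cm.
With Z = 2, ρ = Z·M/(N_A·a³) = 2 × 85.47 / (6.022 × 10²³ × 1.879 × 10^-22) = 1.511 g/cm³ = 1510 kg/m³.

1510 kg/m³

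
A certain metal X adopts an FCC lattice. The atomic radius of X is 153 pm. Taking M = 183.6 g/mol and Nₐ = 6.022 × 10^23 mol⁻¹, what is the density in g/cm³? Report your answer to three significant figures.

15.0 g/cm³

In an FCC lattice, atoms touch along the face diagonal, so √2·a = 4r, giving a = 432.7 pm = 4.327 × 10^-8 cm.
With Z = 4, ρ = Z·M/(N_A·a³) = 4 × 183.6 / (6.022 × 10²³ × 8.104 × 10^-23) = 15.05 g/cm³.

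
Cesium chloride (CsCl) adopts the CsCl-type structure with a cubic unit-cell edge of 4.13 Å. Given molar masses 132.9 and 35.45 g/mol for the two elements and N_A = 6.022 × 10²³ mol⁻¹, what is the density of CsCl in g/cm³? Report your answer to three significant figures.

The CsCl-type structure contains Z = 1 formula unit per cell; M(CsCl) = 132.9 + 35.45 = 168.35 g/mol.
a³ = (4.130 × 10^-8 cm)³ = 7.044 × 10^-23 cm³.
ρ = 1 × 168.35 / (6.022 × 10²³ × 7.044 × 10^-23) = 3.968 g/cm³.

3.97 g/cm³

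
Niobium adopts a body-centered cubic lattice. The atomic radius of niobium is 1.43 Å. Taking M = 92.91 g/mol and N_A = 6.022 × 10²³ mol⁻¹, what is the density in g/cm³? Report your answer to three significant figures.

8.57 g/cm³

In a BCC lattice, atoms touch along the body diagonal, so √3·a = 4r, giving a = 3.302 Å = 3.302 × 10^-8 cm.
With Z = 2, ρ = Z·M/(N_A·a³) = 2 × 92.91 / (6.022 × 10²³ × 3.602 × 10^-23) = 8.567 g/cm³.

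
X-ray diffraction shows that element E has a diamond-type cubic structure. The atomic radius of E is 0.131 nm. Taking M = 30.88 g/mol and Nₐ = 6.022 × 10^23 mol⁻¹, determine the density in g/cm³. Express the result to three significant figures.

1.85 g/cm³

In a diamond cubic lattice, nearest neighbors lie along the body diagonal with √3·a = 8r, giving a = 0.6051 nm = 6.051 × 10^-8 cm.
With Z = 8, ρ = Z·M/(N_A·a³) = 8 × 30.88 / (6.022 × 10²³ × 2.215 × 10^-22) = 1.852 g/cm³.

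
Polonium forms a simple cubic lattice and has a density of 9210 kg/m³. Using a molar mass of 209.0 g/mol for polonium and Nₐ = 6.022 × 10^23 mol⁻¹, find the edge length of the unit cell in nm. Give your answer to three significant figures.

0.335 nm

With Z = 1 atom per simple cubic cell, a³ = Z·M/(N_A·ρ) = 1 × 209.0 / (6.022 × 10²³ × 9.210 g/cm³) = 3.768 × 10^-23 cm³.
a = (3.768 × 10^-23)^(1/3) = 3.353 × 10^-8 cm = 0.335 nm.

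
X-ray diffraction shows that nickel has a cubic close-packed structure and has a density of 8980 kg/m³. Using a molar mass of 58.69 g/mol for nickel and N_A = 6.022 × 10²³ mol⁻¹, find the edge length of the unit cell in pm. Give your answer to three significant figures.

351 pm

With Z = 4 atoms per FCC cell, a³ = Z·M/(N_A·ρ) = 4 × 58.69 / (6.022 × 10²³ × 8.980 g/cm³) = 4.341 × 10^-23 cm³.
a = (4.341 × 10^-23)^(1/3) = 3.515 × 10^-8 cm = 351 pm.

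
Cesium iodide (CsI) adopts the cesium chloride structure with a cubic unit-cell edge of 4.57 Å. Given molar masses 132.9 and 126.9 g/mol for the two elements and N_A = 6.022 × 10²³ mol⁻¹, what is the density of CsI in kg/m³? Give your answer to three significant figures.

The cesium chloride structure contains Z = 1 formula unit per cell; M(CsI) = 132.9 + 126.9 = 259.8 g/mol.
a³ = (4.570 × 10^-8 cm)³ = 9.544 × 10^-23 cm³.
ρ = 1 × 259.8 / (6.022 × 10²³ × 9.544 × 10^-23) = 4.520 g/cm³ = 4520 kg/m³.

4520 kg/m³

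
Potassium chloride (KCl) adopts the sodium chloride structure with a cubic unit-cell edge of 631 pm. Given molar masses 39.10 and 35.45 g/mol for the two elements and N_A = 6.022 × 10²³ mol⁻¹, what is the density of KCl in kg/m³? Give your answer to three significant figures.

The sodium chloride structure contains Z = 4 formula units per cell; M(KCl) = 39.10 + 35.45 = 74.55 g/mol.
a³ = (6.310 × 10^-8 cm)³ = 2.512 × 10^-22 cm³.
ρ = 4 × 74.55 / (6.022 × 10²³ × 2.512 × 10^-22) = 1.971 g/cm³ = 1970 kg/m³.

1970 kg/m³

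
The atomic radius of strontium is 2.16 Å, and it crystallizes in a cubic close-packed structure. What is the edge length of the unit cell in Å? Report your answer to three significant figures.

6.11 Å

In an FCC lattice, atoms touch along the face diagonal, so √2·a = 4r.
a = 4r/√2 = 4 × 2.16 / 1.4142 = 6.11 Å.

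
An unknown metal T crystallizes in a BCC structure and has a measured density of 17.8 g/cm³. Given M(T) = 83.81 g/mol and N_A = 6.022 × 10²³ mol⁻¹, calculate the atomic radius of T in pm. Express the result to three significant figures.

For a BCC cell (Z = 2), a³ = Z·M/(N_A·ρ) = 2 × 83.81 / (6.022 × 10²³ × 17.80) = 1.564 × 10^-23 cm³, so a = 2.501 × 10^-8 cm = 250.1 pm.
Atoms touch along the body diagonal, so √3·a = 4r, so r = 0.4330 × a = 108 pm.

108 pm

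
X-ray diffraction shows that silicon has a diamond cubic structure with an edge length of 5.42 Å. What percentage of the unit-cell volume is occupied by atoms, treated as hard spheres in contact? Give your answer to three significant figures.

34.0%

In a diamond cubic lattice nearest neighbors lie along the body diagonal with √3·a = 8r, so r = 0.2165a = 1.173 Å.
Packing fraction = Z·(4/3)πr³ / a³ = 8 × (4/3)π × (1.173)³ / (5.42)³ = 0.3401 = 34.0%.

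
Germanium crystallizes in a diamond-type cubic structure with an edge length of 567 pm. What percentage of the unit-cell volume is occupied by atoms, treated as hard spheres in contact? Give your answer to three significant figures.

34.0%

In a diamond cubic lattice nearest neighbors lie along the body diagonal with √3·a = 8r, so r = 0.2165a = 122.8 pm.
Packing fraction = Z·(4/3)πr³ / a³ = 8 × (4/3)π × (122.8)³ / (567)³ = 0.3401 = 34.0%.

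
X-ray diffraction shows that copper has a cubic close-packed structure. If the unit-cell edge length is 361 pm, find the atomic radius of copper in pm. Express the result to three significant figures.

128 pm

In an FCC lattice, atoms touch along the face diagonal, so √2·a = 4r.
r = √2·a/4 = 1.4142 × 361 / 4 = 128 pm.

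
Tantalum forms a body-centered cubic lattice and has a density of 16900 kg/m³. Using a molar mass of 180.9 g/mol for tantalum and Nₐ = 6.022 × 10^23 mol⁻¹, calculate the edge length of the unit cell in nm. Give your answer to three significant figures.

0.329 nm

With Z = 2 atoms per BCC cell, a³ = Z·M/(N_A·ρ) = 2 × 180.9 / (6.022 × 10²³ × 16.90 g/cm³) = 3.555 × 10^-23 cm³.
a = (3.555 × 10^-23)^(1/3) = 3.288 × 10^-8 cm = 0.329 nm.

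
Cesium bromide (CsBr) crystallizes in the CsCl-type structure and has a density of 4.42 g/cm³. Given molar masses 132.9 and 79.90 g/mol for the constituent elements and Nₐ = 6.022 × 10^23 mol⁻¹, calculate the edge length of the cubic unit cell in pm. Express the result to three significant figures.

431 pm

M(CsBr) = 212.8 g/mol; Z = 1 formula unit per cell.
a³ = Z·M/(N_A·ρ) = 1 × 212.8 / (6.022 × 10²³ × 4.42) = 7.995 × 10^-23 cm³, so a = 4.308 × 10^-8 cm = 431 pm.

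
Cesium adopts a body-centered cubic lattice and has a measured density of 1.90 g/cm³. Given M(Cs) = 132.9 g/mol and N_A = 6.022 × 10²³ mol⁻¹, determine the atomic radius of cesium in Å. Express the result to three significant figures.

For a BCC cell (Z = 2), a³ = Z·M/(N_A·ρ) = 2 × 132.9 / (6.022 × 10²³ × 1.900) = 2.323 × 10^-22 cm³, so a = 6.147 × 10^-8 cm = 6.147 Å.
Atoms touch along the body diagonal, so √3·a = 4r, so r = 0.4330 × a = 2.66 Å.

2.66 Å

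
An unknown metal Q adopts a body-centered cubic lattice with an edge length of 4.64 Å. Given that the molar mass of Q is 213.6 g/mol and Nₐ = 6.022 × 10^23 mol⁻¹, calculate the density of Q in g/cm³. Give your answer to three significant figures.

A BCC unit cell contains Z = 2 atoms.
Cell volume: a³ = (4.64 Å)³ = (4.640 × 10^-8 cm)³ = 9.990 × 10^-23 cm³.
ρ = Z·M/(N_A·a³) = 2 × 213.6 / (6.022 × 10²³ × 9.990 × 10^-23) = 7.101 g/cm³.

7.10 g/cm³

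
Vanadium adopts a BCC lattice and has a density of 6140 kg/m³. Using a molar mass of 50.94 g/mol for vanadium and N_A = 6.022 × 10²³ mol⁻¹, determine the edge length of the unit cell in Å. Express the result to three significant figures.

With Z = 2 atoms per BCC cell, a³ = Z·M/(N_A·ρ) = 2 × 50.94 / (6.022 × 10²³ × 6.140 g/cm³) = 2.755 × 10^-23 cm³.
a = (2.755 × 10^-23)^(1/3) = 3.020 × 10^-8 cm = 3.02 Å.

3.02 Å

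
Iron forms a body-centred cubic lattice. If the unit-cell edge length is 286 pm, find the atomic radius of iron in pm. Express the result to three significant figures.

124 pm

In a BCC lattice, atoms touch along the body diagonal, so √3·a = 4r.
r = √3·a/4 = 1.7321 × 286 / 4 = 124 pm.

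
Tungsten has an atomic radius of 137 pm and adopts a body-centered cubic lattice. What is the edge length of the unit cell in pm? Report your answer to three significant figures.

In a BCC lattice, atoms touch along the body diagonal, so √3·a = 4r.
a = 4r/√3 = 4 × 137 / 1.7321 = 316 pm.

316 pm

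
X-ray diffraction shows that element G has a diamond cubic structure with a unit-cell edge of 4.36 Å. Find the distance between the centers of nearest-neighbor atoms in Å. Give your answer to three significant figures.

In a diamond cubic structure, nearest neighbors lie along the body diagonal with √3·a = 8r; the nearest-neighbor distance equals 2r = 0.4330·a.
d = 0.4330 × 4.36 = 1.89 Å.

1.89 Å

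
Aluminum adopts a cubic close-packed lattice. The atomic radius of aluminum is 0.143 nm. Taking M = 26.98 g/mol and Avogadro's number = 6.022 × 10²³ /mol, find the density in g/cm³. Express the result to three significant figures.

In an FCC lattice, atoms touch along the face diagonal, so √2·a = 4r, giving a = 0.4045 nm = 4.045 × 10^-8 cm.
With Z = 4, ρ = Z·M/(N_A·a³) = 4 × 26.98 / (6.022 × 10²³ × 6.617 × 10^-23) = 2.708 g/cm³.

2.71 g/cm³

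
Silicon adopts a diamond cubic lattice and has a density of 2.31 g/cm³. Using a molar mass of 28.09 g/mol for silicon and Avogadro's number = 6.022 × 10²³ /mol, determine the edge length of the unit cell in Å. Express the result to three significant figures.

5.45 Å

With Z = 8 atoms per diamond cubic cell, a³ = Z·M/(N_A·ρ) = 8 × 28.09 / (6.022 × 10²³ × 2.310 g/cm³) = 1.615 × 10^-22 cm³.
a = (1.615 × 10^-22)^(1/3) = 5.446 × 10^-8 cm = 5.45 Å.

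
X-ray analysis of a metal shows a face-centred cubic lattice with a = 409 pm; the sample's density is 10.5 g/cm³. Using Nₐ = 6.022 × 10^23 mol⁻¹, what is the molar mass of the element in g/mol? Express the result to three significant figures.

108 g/mol

An FCC cell has Z = 4 atoms; a = 4.090 × 10^-8 cm.
M = ρ·N_A·a³/Z = 10.5 × 6.022 × 10²³ × 6.842 × 10^-23 / 4 = 108 g/mol.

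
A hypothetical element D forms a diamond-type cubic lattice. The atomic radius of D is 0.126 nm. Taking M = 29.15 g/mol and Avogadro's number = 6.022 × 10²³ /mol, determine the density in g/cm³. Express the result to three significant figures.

1.96 g/cm³

In a diamond cubic lattice, nearest neighbors lie along the body diagonal with √3·a = 8r, giving a = 0.5820 nm = 5.820 × 10^-8 cm.
With Z = 8, ρ = Z·M/(N_A·a³) = 8 × 29.15 / (6.022 × 10²³ × 1.971 × 10^-22) = 1.965 g/cm³.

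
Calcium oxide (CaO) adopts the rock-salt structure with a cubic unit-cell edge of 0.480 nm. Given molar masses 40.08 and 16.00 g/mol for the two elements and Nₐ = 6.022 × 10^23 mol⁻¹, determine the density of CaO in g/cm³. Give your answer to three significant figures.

3.37 g/cm³

The rock-salt structure contains Z = 4 formula units per cell; M(CaO) = 40.08 + 16.00 = 56.08 g/mol.
a³ = (4.800 × 10^-8 cm)³ = 1.106 × 10^-22 cm³.
ρ = 4 × 56.08 / (6.022 × 10²³ × 1.106 × 10^-22) = 3.368 g/cm³.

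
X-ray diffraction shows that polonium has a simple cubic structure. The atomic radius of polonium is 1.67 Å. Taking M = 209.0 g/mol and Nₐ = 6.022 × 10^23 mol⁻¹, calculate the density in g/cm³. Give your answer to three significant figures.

9.31 g/cm³

In a simple cubic lattice, atoms touch along the cell edge, so a = 2r, giving a = 3.340 Å = 3.340 × 10^-8 cm.
With Z = 1, ρ = Z·M/(N_A·a³) = 1 × 209.0 / (6.022 × 10²³ × 3.726 × 10^-23) = 9.315 g/cm³.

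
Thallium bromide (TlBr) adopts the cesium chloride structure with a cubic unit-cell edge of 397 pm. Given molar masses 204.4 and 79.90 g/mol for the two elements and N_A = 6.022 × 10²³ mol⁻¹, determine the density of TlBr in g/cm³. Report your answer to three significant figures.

The cesium chloride structure contains Z = 1 formula unit per cell; M(TlBr) = 204.4 + 79.90 = 284.3 g/mol.
a³ = (3.970 × 10^-8 cm)³ = 6.257 × 10^-23 cm³.
ρ = 1 × 284.3 / (6.022 × 10²³ × 6.257 × 10^-23) = 7.545 g/cm³.

7.55 g/cm³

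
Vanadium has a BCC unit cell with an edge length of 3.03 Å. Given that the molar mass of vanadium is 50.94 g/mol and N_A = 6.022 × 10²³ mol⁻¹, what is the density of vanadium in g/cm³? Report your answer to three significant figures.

6.08 g/cm³

A BCC unit cell contains Z = 2 atoms.
Cell volume: a³ = (3.03 Å)³ = (3.030 × 10^-8 cm)³ = 2.782 × 10^-23 cm³.
ρ = Z·M/(N_A·a³) = 2 × 50.94 / (6.022 × 10²³ × 2.782 × 10^-23) = 6.082 g/cm³.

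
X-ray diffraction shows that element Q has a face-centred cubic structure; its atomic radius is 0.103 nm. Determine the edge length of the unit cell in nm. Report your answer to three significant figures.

In an FCC lattice, atoms touch along the face diagonal, so √2·a = 4r.
a = 4r/√2 = 4 × 0.103 / 1.4142 = 0.291 nm.

0.291 nm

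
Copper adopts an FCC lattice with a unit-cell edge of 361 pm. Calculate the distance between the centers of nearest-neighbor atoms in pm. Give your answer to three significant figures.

255 pm

In an FCC structure, atoms touch along the face diagonal, so √2·a = 4r; the nearest-neighbor distance equals 2r = 0.7071·a.
d = 0.7071 × 361 = 255 pm.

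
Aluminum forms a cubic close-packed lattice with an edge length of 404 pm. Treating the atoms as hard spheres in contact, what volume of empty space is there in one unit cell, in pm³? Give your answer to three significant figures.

In an FCC lattice atoms touch along the face diagonal, so √2·a = 4r, so r = 0.3536a = 142.8 pm.
V_cell = a³ = 6.594 × 10^7 pm³; V_atoms = 4 × (4/3)πr³ = 4.883 × 10^7 pm³.
Empty space = 6.594 × 10^7 − 4.883 × 10^7 = 1.71 × 10^7 pm³.

1.71 × 10^7 pm³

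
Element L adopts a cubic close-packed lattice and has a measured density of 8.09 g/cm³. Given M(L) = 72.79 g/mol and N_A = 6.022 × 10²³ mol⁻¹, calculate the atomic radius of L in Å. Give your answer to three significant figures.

1.38 Å

For an FCC cell (Z = 4), a³ = Z·M/(N_A·ρ) = 4 × 72.79 / (6.022 × 10²³ × 8.090) = 5.976 × 10^-23 cm³, so a = 3.910 × 10^-8 cm = 3.910 Å.
Atoms touch along the face diagonal, so √2·a = 4r, so r = 0.3536 × a = 1.38 Å.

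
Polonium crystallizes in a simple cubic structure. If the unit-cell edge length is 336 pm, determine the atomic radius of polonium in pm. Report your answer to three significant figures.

In a simple cubic lattice, atoms touch along the cell edge, so a = 2r.
r = a/2 = 336/2 = 168 pm.

168 pm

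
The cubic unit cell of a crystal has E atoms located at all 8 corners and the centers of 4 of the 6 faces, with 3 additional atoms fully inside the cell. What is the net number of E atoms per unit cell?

6

Corner atoms are shared by 8 cells (1/8 each), face atoms by 2 (1/2 each), interior atoms are unshared.
Net atoms = 8 × 1/8 + 4 × 1/2 + 3 = 1 + 2 + 3 = 6.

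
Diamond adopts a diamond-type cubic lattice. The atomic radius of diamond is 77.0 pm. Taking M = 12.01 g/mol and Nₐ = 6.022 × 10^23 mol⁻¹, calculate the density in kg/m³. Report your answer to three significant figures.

3550 kg/m³

In a diamond cubic lattice, nearest neighbors lie along the body diagonal with √3·a = 8r, giving a = 355.6 pm = 3.556 × 10^-8 cm.
With Z = 8, ρ = Z·M/(N_A·a³) = 8 × 12.01 / (6.022 × 10²³ × 4.498 × 10^-23) = 3.547 g/cm³ = 3550 kg/m³.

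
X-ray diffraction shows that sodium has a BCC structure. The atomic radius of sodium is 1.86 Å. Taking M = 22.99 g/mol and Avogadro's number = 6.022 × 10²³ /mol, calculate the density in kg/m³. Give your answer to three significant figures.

963 kg/m³

In a BCC lattice, atoms touch along the body diagonal, so √3·a = 4r, giving a = 4.295 Å = 4.295 × 10^-8 cm.
With Z = 2, ρ = Z·M/(N_A·a³) = 2 × 22.99 / (6.022 × 10²³ × 7.926 × 10^-23) = 0.9634 g/cm³ = 963 kg/m³.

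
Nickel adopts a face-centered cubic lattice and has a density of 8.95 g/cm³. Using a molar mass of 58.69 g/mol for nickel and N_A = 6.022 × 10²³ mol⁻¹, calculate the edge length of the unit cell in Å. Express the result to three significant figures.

With Z = 4 atoms per FCC cell, a³ = Z·M/(N_A·ρ) = 4 × 58.69 / (6.022 × 10²³ × 8.950 g/cm³) = 4.356 × 10^-23 cm³.
a = (4.356 × 10^-23)^(1/3) = 3.518 × 10^-8 cm = 3.52 Å.

3.52 Å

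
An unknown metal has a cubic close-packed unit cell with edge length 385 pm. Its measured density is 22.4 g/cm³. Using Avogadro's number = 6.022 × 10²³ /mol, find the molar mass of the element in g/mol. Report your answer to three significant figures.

An FCC cell has Z = 4 atoms; a = 3.850 × 10^-8 cm.
M = ρ·N_A·a³/Z = 22.4 × 6.022 × 10²³ × 5.707 × 10^-23 / 4 = 192 g/mol.

192 g/mol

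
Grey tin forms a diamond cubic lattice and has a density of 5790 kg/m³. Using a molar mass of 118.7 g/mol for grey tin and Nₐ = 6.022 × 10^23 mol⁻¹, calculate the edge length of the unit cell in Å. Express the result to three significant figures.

6.48 Å

With Z = 8 atoms per diamond cubic cell, a³ = Z·M/(N_A·ρ) = 8 × 118.7 / (6.022 × 10²³ × 5.790 g/cm³) = 2.723 × 10^-22 cm³.
a = (2.723 × 10^-22)^(1/3) = 6.482 × 10^-8 cm = 6.48 Å.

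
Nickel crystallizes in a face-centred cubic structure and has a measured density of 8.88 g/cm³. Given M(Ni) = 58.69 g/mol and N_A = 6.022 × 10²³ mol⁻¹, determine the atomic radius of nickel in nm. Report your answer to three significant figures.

0.125 nm

For an FCC cell (Z = 4), a³ = Z·M/(N_A·ρ) = 4 × 58.69 / (6.022 × 10²³ × 8.880) = 4.390 × 10^-23 cm³, so a = 3.528 × 10^-8 cm = 0.3528 nm.
Atoms touch along the face diagonal, so √2·a = 4r, so r = 0.3536 × a = 0.125 nm.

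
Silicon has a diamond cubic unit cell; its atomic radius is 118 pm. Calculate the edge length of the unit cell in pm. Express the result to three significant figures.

545 pm

In a diamond cubic lattice, nearest neighbors lie along the body diagonal with √3·a = 8r.
a = 8r/√3 = 8 × 118 / 1.7321 = 545 pm.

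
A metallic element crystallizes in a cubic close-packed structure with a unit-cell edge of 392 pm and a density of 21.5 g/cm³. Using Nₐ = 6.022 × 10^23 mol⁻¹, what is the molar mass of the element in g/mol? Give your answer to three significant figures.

195 g/mol

An FCC cell has Z = 4 atoms; a = 3.920 × 10^-8 cm.
M = ρ·N_A·a³/Z = 21.5 × 6.022 × 10²³ × 6.024 × 10^-23 / 4 = 195 g/mol.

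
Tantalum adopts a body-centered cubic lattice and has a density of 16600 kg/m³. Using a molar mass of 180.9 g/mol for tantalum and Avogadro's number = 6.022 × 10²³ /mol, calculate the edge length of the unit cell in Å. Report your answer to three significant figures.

3.31 Å

With Z = 2 atoms per BCC cell, a³ = Z·M/(N_A·ρ) = 2 × 180.9 / (6.022 × 10²³ × 16.60 g/cm³) = 3.619 × 10^-23 cm³.
a = (3.619 × 10^-23)^(1/3) = 3.308 × 10^-8 cm = 3.31 Å.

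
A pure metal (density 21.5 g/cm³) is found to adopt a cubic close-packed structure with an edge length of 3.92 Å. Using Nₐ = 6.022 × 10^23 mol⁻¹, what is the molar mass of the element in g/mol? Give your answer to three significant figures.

An FCC cell has Z = 4 atoms; a = 3.920 × 10^-8 cm.
M = ρ·N_A·a³/Z = 21.5 × 6.022 × 10²³ × 6.024 × 10^-23 / 4 = 195 g/mol.

195 g/mol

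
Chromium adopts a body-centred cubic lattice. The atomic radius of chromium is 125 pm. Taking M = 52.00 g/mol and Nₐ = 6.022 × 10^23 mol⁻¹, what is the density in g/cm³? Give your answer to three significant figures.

7.18 g/cm³

In a BCC lattice, atoms touch along the body diagonal, so √3·a = 4r, giving a = 288.7 pm = 2.887 × 10^-8 cm.
With Z = 2, ρ = Z·M/(N_A·a³) = 2 × 52.00 / (6.022 × 10²³ × 2.406 × 10^-23) = 7.179 g/cm³.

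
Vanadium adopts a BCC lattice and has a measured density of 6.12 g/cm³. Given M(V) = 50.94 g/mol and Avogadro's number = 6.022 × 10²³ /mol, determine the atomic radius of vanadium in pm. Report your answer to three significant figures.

For a BCC cell (Z = 2), a³ = Z·M/(N_A·ρ) = 2 × 50.94 / (6.022 × 10²³ × 6.120) = 2.764 × 10^-23 cm³, so a = 3.024 × 10^-8 cm = 302.4 pm.
Atoms touch along the body diagonal, so √3·a = 4r, so r = 0.4330 × a = 131 pm.

131 pm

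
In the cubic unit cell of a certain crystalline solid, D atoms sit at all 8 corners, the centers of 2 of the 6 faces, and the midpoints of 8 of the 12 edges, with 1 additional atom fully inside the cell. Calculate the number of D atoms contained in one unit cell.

5

Corner atoms are shared by 8 cells (1/8 each), face atoms by 2 (1/2 each), edge atoms by 4 (1/4 each), interior atoms are unshared.
Net atoms = 8 × 1/8 + 2 × 1/2 + 8 × 1/4 + 1 = 1 + 1 + 2 + 1 = 5.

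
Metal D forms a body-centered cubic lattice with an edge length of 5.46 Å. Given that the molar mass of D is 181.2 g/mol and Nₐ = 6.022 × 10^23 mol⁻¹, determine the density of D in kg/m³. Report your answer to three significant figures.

A BCC unit cell contains Z = 2 atoms.
Cell volume: a³ = (5.46 Å)³ = (5.460 × 10^-8 cm)³ = 1.628 × 10^-22 cm³.
ρ = Z·M/(N_A·a³) = 2 × 181.2 / (6.022 × 10²³ × 1.628 × 10^-22) = 3.697 g/cm³ = 3700 kg/m³.

3700 kg/m³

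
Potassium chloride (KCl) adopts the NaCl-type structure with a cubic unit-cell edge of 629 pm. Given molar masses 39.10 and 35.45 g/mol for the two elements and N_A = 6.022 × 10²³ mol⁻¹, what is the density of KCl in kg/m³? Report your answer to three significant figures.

The NaCl-type structure contains Z = 4 formula units per cell; M(KCl) = 39.10 + 35.45 = 74.55 g/mol.
a³ = (6.290 × 10^-8 cm)³ = 2.489 × 10^-22 cm³.
ρ = 4 × 74.55 / (6.022 × 10²³ × 2.489 × 10^-22) = 1.990 g/cm³ = 1990 kg/m³.

1990 kg/m³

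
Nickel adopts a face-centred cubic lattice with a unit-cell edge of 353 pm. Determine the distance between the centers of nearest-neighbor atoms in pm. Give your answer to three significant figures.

In an FCC structure, atoms touch along the face diagonal, so √2·a = 4r; the nearest-neighbor distance equals 2r = 0.7071·a.
d = 0.7071 × 353 = 250 pm.

250 pm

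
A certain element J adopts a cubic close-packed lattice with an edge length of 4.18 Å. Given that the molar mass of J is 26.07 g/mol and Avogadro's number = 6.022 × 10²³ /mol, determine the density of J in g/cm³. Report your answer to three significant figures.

2.37 g/cm³

An FCC unit cell contains Z = 4 atoms.
Cell volume: a³ = (4.18 Å)³ = (4.180 × 10^-8 cm)³ = 7.303 × 10^-23 cm³.
ρ = Z·M/(N_A·a³) = 4 × 26.07 / (6.022 × 10²³ × 7.303 × 10^-23) = 2.371 g/cm³.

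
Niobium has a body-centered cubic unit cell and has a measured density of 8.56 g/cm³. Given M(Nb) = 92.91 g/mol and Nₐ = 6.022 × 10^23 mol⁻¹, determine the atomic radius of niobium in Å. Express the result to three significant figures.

1.43 Å

For a BCC cell (Z = 2), a³ = Z·M/(N_A·ρ) = 2 × 92.91 / (6.022 × 10²³ × 8.560) = 3.605 × 10^-23 cm³, so a = 3.303 × 10^-8 cm = 3.303 Å.
Atoms touch along the body diagonal, so √3·a = 4r, so r = 0.4330 × a = 1.43 Å.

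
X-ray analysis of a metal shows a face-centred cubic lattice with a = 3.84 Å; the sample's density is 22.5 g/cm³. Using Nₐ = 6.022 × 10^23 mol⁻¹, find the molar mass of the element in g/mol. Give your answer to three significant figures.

An FCC cell has Z = 4 atoms; a = 3.840 × 10^-8 cm.
M = ρ·N_A·a³/Z = 22.5 × 6.022 × 10²³ × 5.662 × 10^-23 / 4 = 192 g/mol.

192 g/mol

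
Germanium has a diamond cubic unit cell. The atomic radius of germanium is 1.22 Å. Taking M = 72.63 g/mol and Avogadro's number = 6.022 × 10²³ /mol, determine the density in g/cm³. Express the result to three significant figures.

5.39 g/cm³

In a diamond cubic lattice, nearest neighbors lie along the body diagonal with √3·a = 8r, giving a = 5.635 Å = 5.635 × 10^-8 cm.
With Z = 8, ρ = Z·M/(N_A·a³) = 8 × 72.63 / (6.022 × 10²³ × 1.789 × 10^-22) = 5.393 g/cm³.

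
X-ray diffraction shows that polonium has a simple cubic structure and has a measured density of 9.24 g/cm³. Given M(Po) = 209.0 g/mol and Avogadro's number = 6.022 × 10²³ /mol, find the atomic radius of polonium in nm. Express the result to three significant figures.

For a simple cubic cell (Z = 1), a³ = Z·M/(N_A·ρ) = 1 × 209.0 / (6.022 × 10²³ × 9.240) = 3.756 × 10^-23 cm³, so a = 3.349 × 10^-8 cm = 0.3349 nm.
Atoms touch along the cell edge, so a = 2r, so r = 0.5000 × a = 0.167 nm.

0.167 nm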